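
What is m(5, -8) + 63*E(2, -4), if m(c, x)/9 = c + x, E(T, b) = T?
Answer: 99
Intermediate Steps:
m(c, x) = 9*c + 9*x (m(c, x) = 9*(c + x) = 9*c + 9*x)
m(5, -8) + 63*E(2, -4) = (9*5 + 9*(-8)) + 63*2 = (45 - 72) + 126 = -27 + 126 = 99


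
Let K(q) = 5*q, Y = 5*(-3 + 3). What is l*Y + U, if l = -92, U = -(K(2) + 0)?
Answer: -10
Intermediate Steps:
Y = 0 (Y = 5*0 = 0)
U = -10 (U = -(5*2 + 0) = -(10 + 0) = -1*10 = -10)
l*Y + U = -92*0 - 10 = 0 - 10 = -10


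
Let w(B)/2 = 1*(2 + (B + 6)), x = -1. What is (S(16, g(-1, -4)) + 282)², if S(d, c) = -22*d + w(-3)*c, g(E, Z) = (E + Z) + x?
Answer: 16900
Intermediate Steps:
w(B) = 16 + 2*B (w(B) = 2*(1*(2 + (B + 6))) = 2*(1*(2 + (6 + B))) = 2*(1*(8 + B)) = 2*(8 + B) = 16 + 2*B)
g(E, Z) = -1 + E + Z (g(E, Z) = (E + Z) - 1 = -1 + E + Z)
S(d, c) = -22*d + 10*c (S(d, c) = -22*d + (16 + 2*(-3))*c = -22*d + (16 - 6)*c = -22*d + 10*c)
(S(16, g(-1, -4)) + 282)² = ((-22*16 + 10*(-1 - 1 - 4)) + 282)² = ((-352 + 10*(-6)) + 282)² = ((-352 - 60) + 282)² = (-412 + 282)² = (-130)² = 16900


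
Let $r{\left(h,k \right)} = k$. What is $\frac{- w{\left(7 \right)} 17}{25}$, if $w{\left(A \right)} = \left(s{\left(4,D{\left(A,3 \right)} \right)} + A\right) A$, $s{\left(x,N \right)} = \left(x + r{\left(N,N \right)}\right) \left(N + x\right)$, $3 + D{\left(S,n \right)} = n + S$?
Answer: $- \frac{15232}{25} \approx -609.28$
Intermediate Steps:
$D{\left(S,n \right)} = -3 + S + n$ ($D{\left(S,n \right)} = -3 + \left(n + S\right) = -3 + \left(S + n\right) = -3 + S + n$)
$s{\left(x,N \right)} = \left(N + x\right)^{2}$ ($s{\left(x,N \right)} = \left(x + N\right) \left(N + x\right) = \left(N + x\right) \left(N + x\right) = \left(N + x\right)^{2}$)
$w{\left(A \right)} = A \left(16 + A^{2} + 9 A\right)$ ($w{\left(A \right)} = \left(\left(\left(-3 + A + 3\right)^{2} + 4^{2} + 2 \left(-3 + A + 3\right) 4\right) + A\right) A = \left(\left(A^{2} + 16 + 2 A 4\right) + A\right) A = \left(\left(A^{2} + 16 + 8 A\right) + A\right) A = \left(\left(16 + A^{2} + 8 A\right) + A\right) A = \left(16 + A^{2} + 9 A\right) A = A \left(16 + A^{2} + 9 A\right)$)
$\frac{- w{\left(7 \right)} 17}{25} = \frac{- 7 \left(16 + 7^{2} + 9 \cdot 7\right) 17}{25} = - 7 \left(16 + 49 + 63\right) 17 \cdot \frac{1}{25} = - 7 \cdot 128 \cdot 17 \cdot \frac{1}{25} = \left(-1\right) 896 \cdot 17 \cdot \frac{1}{25} = \left(-896\right) 17 \cdot \frac{1}{25} = \left(-15232\right) \frac{1}{25} = - \frac{15232}{25}$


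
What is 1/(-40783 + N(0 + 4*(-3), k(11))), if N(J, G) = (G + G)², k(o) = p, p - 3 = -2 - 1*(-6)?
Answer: -1/40587 ≈ -2.4638e-5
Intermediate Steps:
p = 7 (p = 3 + (-2 - 1*(-6)) = 3 + (-2 + 6) = 3 + 4 = 7)
k(o) = 7
N(J, G) = 4*G² (N(J, G) = (2*G)² = 4*G²)
1/(-40783 + N(0 + 4*(-3), k(11))) = 1/(-40783 + 4*7²) = 1/(-40783 + 4*49) = 1/(-40783 + 196) = 1/(-40587) = -1/40587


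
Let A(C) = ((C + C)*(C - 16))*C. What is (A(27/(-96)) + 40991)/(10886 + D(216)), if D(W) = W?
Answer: 671554343/181895168 ≈ 3.6920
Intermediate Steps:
A(C) = 2*C²*(-16 + C) (A(C) = ((2*C)*(-16 + C))*C = (2*C*(-16 + C))*C = 2*C²*(-16 + C))
(A(27/(-96)) + 40991)/(10886 + D(216)) = (2*(27/(-96))²*(-16 + 27/(-96)) + 40991)/(10886 + 216) = (2*(27*(-1/96))²*(-16 + 27*(-1/96)) + 40991)/11102 = (2*(-9/32)²*(-16 - 9/32) + 40991)*(1/11102) = (2*(81/1024)*(-521/32) + 40991)*(1/11102) = (-42201/16384 + 40991)*(1/11102) = (671554343/16384)*(1/11102) = 671554343/181895168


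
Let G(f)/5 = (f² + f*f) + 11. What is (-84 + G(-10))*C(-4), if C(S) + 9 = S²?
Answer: 6797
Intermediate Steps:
C(S) = -9 + S²
G(f) = 55 + 10*f² (G(f) = 5*((f² + f*f) + 11) = 5*((f² + f²) + 11) = 5*(2*f² + 11) = 5*(11 + 2*f²) = 55 + 10*f²)
(-84 + G(-10))*C(-4) = (-84 + (55 + 10*(-10)²))*(-9 + (-4)²) = (-84 + (55 + 10*100))*(-9 + 16) = (-84 + (55 + 1000))*7 = (-84 + 1055)*7 = 971*7 = 6797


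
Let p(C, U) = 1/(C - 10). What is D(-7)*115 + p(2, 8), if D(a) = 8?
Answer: 7359/8 ≈ 919.88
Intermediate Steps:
p(C, U) = 1/(-10 + C)
D(-7)*115 + p(2, 8) = 8*115 + 1/(-10 + 2) = 920 + 1/(-8) = 920 - 1/8 = 7359/8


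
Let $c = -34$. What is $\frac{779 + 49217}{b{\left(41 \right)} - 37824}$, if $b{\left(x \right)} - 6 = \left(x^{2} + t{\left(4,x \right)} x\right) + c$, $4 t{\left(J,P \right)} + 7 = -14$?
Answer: $- \frac{199984}{145545} \approx -1.374$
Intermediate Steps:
$t{\left(J,P \right)} = - \frac{21}{4}$ ($t{\left(J,P \right)} = - \frac{7}{4} + \frac{1}{4} \left(-14\right) = - \frac{7}{4} - \frac{7}{2} = - \frac{21}{4}$)
$b{\left(x \right)} = -28 + x^{2} - \frac{21 x}{4}$ ($b{\left(x \right)} = 6 - \left(34 - x^{2} + \frac{21 x}{4}\right) = -28 + x^{2} - \frac{21 x}{4}$)
$\frac{779 + 49217}{b{\left(41 \right)} - 37824} = \frac{779 + 49217}{\left(-28 + 41^{2} - \frac{861}{4}\right) - 37824} = \frac{49996}{\left(-28 + 1681 - \frac{861}{4}\right) - 37824} = \frac{49996}{\frac{5751}{4} - 37824} = \frac{49996}{- \frac{145545}{4}} = 49996 \left(- \frac{4}{145545}\right) = - \frac{199984}{145545}$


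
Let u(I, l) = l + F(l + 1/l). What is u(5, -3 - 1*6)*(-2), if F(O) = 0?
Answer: 18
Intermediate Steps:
u(I, l) = l (u(I, l) = l + 0 = l)
u(5, -3 - 1*6)*(-2) = (-3 - 1*6)*(-2) = (-3 - 6)*(-2) = -9*(-2) = 18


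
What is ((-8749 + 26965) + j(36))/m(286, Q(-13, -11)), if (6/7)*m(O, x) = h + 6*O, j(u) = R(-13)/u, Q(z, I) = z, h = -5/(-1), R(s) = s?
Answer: 655763/72282 ≈ 9.0723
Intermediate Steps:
h = 5 (h = -5*(-1) = 5)
j(u) = -13/u
m(O, x) = 35/6 + 7*O (m(O, x) = 7*(5 + 6*O)/6 = 35/6 + 7*O)
((-8749 + 26965) + j(36))/m(286, Q(-13, -11)) = ((-8749 + 26965) - 13/36)/(35/6 + 7*286) = (18216 - 13*1/36)/(35/6 + 2002) = (18216 - 13/36)/(12047/6) = (655763/36)*(6/12047) = 655763/72282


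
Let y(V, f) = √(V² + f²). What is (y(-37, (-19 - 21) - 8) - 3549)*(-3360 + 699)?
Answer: 9443889 - 2661*√3673 ≈ 9.2826e+6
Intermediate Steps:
(y(-37, (-19 - 21) - 8) - 3549)*(-3360 + 699) = (√((-37)² + ((-19 - 21) - 8)²) - 3549)*(-3360 + 699) = (√(1369 + (-40 - 8)²) - 3549)*(-2661) = (√(1369 + (-48)²) - 3549)*(-2661) = (√(1369 + 2304) - 3549)*(-2661) = (√3673 - 3549)*(-2661) = (-3549 + √3673)*(-2661) = 9443889 - 2661*√3673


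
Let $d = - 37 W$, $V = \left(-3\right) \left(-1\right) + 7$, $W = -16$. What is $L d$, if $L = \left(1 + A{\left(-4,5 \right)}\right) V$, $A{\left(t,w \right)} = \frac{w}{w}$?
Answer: $11840$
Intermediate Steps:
$V = 10$ ($V = 3 + 7 = 10$)
$d = 592$ ($d = \left(-37\right) \left(-16\right) = 592$)
$A{\left(t,w \right)} = 1$
$L = 20$ ($L = \left(1 + 1\right) 10 = 2 \cdot 10 = 20$)
$L d = 20 \cdot 592 = 11840$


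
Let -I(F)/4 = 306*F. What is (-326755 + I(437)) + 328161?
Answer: -533482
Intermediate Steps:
I(F) = -1224*F
(-326755 + I(437)) + 328161 = (-326755 - 1224*437) + 328161 = (-326755 - 534888) + 328161 = -861643 + 328161 = -533482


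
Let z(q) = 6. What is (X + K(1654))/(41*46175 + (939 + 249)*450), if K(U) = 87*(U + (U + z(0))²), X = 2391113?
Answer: 242272211/2427775 ≈ 99.792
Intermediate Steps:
K(U) = 87*U + 87*(6 + U)² (K(U) = 87*(U + (U + 6)²) = 87*(U + (6 + U)²) = 87*U + 87*(6 + U)²)
(X + K(1654))/(41*46175 + (939 + 249)*450) = (2391113 + (87*1654 + 87*(6 + 1654)²))/(41*46175 + (939 + 249)*450) = (2391113 + (143898 + 87*1660²))/(1893175 + 1188*450) = (2391113 + (143898 + 87*2755600))/(1893175 + 534600) = (2391113 + (143898 + 239737200))/2427775 = (2391113 + 239881098)*(1/2427775) = 242272211*(1/2427775) = 242272211/2427775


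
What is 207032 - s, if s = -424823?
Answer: 631855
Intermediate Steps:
207032 - s = 207032 - 1*(-424823) = 207032 + 424823 = 631855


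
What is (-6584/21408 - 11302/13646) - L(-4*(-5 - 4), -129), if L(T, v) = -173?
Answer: 3137956799/18258348 ≈ 171.86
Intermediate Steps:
(-6584/21408 - 11302/13646) - L(-4*(-5 - 4), -129) = (-6584/21408 - 11302/13646) - 1*(-173) = (-6584*1/21408 - 11302*1/13646) + 173 = (-823/2676 - 5651/6823) + 173 = -20737405/18258348 + 173 = 3137956799/18258348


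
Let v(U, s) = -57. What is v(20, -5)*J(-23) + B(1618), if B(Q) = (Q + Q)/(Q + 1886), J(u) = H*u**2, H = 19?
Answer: -501865723/876 ≈ -5.7291e+5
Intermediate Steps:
J(u) = 19*u**2
B(Q) = 2*Q/(1886 + Q) (B(Q) = (2*Q)/(1886 + Q) = 2*Q/(1886 + Q))
v(20, -5)*J(-23) + B(1618) = -1083*(-23)**2 + 2*1618/(1886 + 1618) = -1083*529 + 2*1618/3504 = -57*10051 + 2*1618*(1/3504) = -572907 + 809/876 = -501865723/876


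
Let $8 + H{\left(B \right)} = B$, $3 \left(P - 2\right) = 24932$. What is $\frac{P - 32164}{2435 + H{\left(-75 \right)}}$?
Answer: $- \frac{5111}{504} \approx -10.141$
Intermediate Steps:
$P = \frac{24938}{3}$ ($P = 2 + \frac{1}{3} \cdot 24932 = 2 + \frac{24932}{3} = \frac{24938}{3} \approx 8312.7$)
$H{\left(B \right)} = -8 + B$
$\frac{P - 32164}{2435 + H{\left(-75 \right)}} = \frac{\frac{24938}{3} - 32164}{2435 - 83} = - \frac{71554}{3 \left(2435 - 83\right)} = - \frac{71554}{3 \cdot 2352} = \left(- \frac{71554}{3}\right) \frac{1}{2352} = - \frac{5111}{504}$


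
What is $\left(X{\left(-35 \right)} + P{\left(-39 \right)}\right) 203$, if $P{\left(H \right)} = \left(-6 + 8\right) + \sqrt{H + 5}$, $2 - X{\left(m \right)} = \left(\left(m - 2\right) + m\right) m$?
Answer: $-510748 + 203 i \sqrt{34} \approx -5.1075 \cdot 10^{5} + 1183.7 i$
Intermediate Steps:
$X{\left(m \right)} = 2 - m \left(-2 + 2 m\right)$ ($X{\left(m \right)} = 2 - \left(\left(m - 2\right) + m\right) m = 2 - \left(\left(-2 + m\right) + m\right) m = 2 - \left(-2 + 2 m\right) m = 2 - m \left(-2 + 2 m\right)$)
$P{\left(H \right)} = 2 + \sqrt{5 + H}$
$\left(X{\left(-35 \right)} + P{\left(-39 \right)}\right) 203 = \left(\left(2 - 2 \left(-35\right)^{2} + 2 \left(-35\right)\right) + \left(2 + \sqrt{5 - 39}\right)\right) 203 = \left(\left(2 - 2450 - 70\right) + \left(2 + \sqrt{-34}\right)\right) 203 = \left(\left(2 - 2450 - 70\right) + \left(2 + i \sqrt{34}\right)\right) 203 = \left(-2518 + \left(2 + i \sqrt{34}\right)\right) 203 = \left(-2516 + i \sqrt{34}\right) 203 = -510748 + 203 i \sqrt{34}$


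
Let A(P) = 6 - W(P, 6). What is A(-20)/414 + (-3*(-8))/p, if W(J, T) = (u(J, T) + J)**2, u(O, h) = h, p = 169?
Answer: -11087/34983 ≈ -0.31693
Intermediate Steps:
W(J, T) = (J + T)**2 (W(J, T) = (T + J)**2 = (J + T)**2)
A(P) = 6 - (6 + P)**2 (A(P) = 6 - (P + 6)**2 = 6 - (6 + P)**2)
A(-20)/414 + (-3*(-8))/p = (6 - (6 - 20)**2)/414 - 3*(-8)/169 = (6 - 1*(-14)**2)*(1/414) + 24*(1/169) = (6 - 1*196)*(1/414) + 24/169 = (6 - 196)*(1/414) + 24/169 = -190*1/414 + 24/169 = -95/207 + 24/169 = -11087/34983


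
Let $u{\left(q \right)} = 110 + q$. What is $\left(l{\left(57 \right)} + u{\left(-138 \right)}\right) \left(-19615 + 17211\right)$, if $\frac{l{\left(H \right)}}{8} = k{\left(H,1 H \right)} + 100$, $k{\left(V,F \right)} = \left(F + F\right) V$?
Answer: $-126825424$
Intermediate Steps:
$k{\left(V,F \right)} = 2 F V$
$l{\left(H \right)} = 800 + 16 H^{2}$ ($l{\left(H \right)} = 8 \left(2 \cdot 1 H H + 100\right) = 8 \left(2 H H + 100\right) = 8 \left(2 H^{2} + 100\right) = 8 \left(100 + 2 H^{2}\right) = 800 + 16 H^{2}$)
$\left(l{\left(57 \right)} + u{\left(-138 \right)}\right) \left(-19615 + 17211\right) = \left(\left(800 + 16 \cdot 57^{2}\right) + \left(110 - 138\right)\right) \left(-19615 + 17211\right) = \left(\left(800 + 16 \cdot 3249\right) - 28\right) \left(-2404\right) = \left(\left(800 + 51984\right) - 28\right) \left(-2404\right) = \left(52784 - 28\right) \left(-2404\right) = 52756 \left(-2404\right) = -126825424$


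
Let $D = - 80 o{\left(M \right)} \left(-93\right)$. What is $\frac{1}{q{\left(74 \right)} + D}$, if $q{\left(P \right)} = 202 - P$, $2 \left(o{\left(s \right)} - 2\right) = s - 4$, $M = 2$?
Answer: $\frac{1}{7568} \approx 0.00013214$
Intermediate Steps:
$o{\left(s \right)} = \frac{s}{2}$ ($o{\left(s \right)} = 2 + \frac{s - 4}{2} = 2 + \frac{-4 + s}{2} = 2 + \left(-2 + \frac{s}{2}\right) = \frac{s}{2}$)
$D = 7440$ ($D = - 80 \cdot \frac{1}{2} \cdot 2 \left(-93\right) = \left(-80\right) 1 \left(-93\right) = \left(-80\right) \left(-93\right) = 7440$)
$\frac{1}{q{\left(74 \right)} + D} = \frac{1}{\left(202 - 74\right) + 7440} = \frac{1}{128 + 7440} = \frac{1}{7568}$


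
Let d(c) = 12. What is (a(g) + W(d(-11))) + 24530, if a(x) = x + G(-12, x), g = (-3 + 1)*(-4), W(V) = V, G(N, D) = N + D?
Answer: 24546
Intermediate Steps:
G(N, D) = D + N
g = 8 (g = -2*(-4) = 8)
a(x) = -12 + 2*x (a(x) = x + (x - 12) = x + (-12 + x) = -12 + 2*x)
(a(g) + W(d(-11))) + 24530 = ((-12 + 2*8) + 12) + 24530 = ((-12 + 16) + 12) + 24530 = (4 + 12) + 24530 = 16 + 24530 = 24546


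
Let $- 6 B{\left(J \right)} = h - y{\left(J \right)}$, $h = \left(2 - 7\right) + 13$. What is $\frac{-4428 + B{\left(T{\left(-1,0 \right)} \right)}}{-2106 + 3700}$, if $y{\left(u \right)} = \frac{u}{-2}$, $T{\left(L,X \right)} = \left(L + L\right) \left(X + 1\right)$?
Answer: $- \frac{26575}{9564} \approx -2.7786$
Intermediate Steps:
$T{\left(L,X \right)} = 2 L \left(1 + X\right)$
$y{\left(u \right)} = - \frac{u}{2}$ ($y{\left(u \right)} = u \left(- \frac{1}{2}\right) = - \frac{u}{2}$)
$h = 8$ ($h = -5 + 13 = 8$)
$B{\left(J \right)} = - \frac{4}{3} - \frac{J}{12}$ ($B{\left(J \right)} = - \frac{8 - - \frac{J}{2}}{6} = - \frac{8 + \frac{J}{2}}{6} = - \frac{4}{3} - \frac{J}{12}$)
$\frac{-4428 + B{\left(T{\left(-1,0 \right)} \right)}}{-2106 + 3700} = \frac{-4428 - \left(\frac{4}{3} + \frac{2 \left(-1\right) \left(1 + 0\right)}{12}\right)}{-2106 + 3700} = \frac{-4428 - \left(\frac{4}{3} + \frac{2 \left(-1\right) 1}{12}\right)}{1594} = \left(-4428 - \frac{7}{6}\right) \frac{1}{1594} = \left(- \frac{26575}{6}\right) \frac{1}{1594} = - \frac{26575}{9564}$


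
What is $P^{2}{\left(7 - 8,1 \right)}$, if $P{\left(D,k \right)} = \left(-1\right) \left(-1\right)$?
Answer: $1$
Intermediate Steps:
$P{\left(D,k \right)} = 1$
$P^{2}{\left(7 - 8,1 \right)} = 1^{2} = 1$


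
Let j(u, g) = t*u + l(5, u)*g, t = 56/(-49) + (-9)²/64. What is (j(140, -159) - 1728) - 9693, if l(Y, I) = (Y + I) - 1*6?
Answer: -536077/16 ≈ -33505.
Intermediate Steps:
t = 55/448 (t = 56*(-1/49) + 81*(1/64) = -8/7 + 81/64 = 55/448 ≈ 0.12277)
l(Y, I) = -6 + I + Y (l(Y, I) = (I + Y) - 6 = -6 + I + Y)
j(u, g) = 55*u/448 + g*(-1 + u) (j(u, g) = 55*u/448 + (-6 + u + 5)*g = 55*u/448 + (-1 + u)*g = 55*u/448 + g*(-1 + u))
(j(140, -159) - 1728) - 9693 = ((-1*(-159) + (55/448)*140 - 159*140) - 1728) - 9693 = ((159 + 275/16 - 22260) - 1728) - 9693 = (-353341/16 - 1728) - 9693 = -380989/16 - 9693 = -536077/16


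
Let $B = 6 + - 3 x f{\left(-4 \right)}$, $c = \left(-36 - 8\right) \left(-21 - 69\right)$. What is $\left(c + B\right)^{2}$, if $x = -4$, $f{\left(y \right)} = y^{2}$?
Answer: $17288964$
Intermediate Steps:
$c = 3960$ ($c = \left(-44\right) \left(-90\right) = 3960$)
$B = 198$ ($B = 6 + \left(-3\right) \left(-4\right) \left(-4\right)^{2} = 6 + 12 \cdot 16 = 6 + 192 = 198$)
$\left(c + B\right)^{2} = \left(3960 + 198\right)^{2} = 4158^{2} = 17288964$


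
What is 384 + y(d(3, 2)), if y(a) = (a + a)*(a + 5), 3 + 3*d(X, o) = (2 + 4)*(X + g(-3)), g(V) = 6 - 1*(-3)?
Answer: 1672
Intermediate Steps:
g(V) = 9 (g(V) = 6 + 3 = 9)
d(X, o) = 17 + 2*X (d(X, o) = -1 + ((2 + 4)*(X + 9))/3 = -1 + (6*(9 + X))/3 = -1 + (54 + 6*X)/3 = -1 + (18 + 2*X) = 17 + 2*X)
y(a) = 2*a*(5 + a) (y(a) = (2*a)*(5 + a) = 2*a*(5 + a))
384 + y(d(3, 2)) = 384 + 2*(17 + 2*3)*(5 + (17 + 2*3)) = 384 + 2*(17 + 6)*(5 + (17 + 6)) = 384 + 2*23*(5 + 23) = 384 + 2*23*28 = 384 + 1288 = 1672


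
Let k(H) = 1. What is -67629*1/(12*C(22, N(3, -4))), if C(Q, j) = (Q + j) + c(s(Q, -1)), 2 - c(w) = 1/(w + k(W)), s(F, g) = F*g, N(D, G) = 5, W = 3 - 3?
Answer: -473403/2440 ≈ -194.02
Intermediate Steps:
W = 0
c(w) = 2 - 1/(1 + w) (c(w) = 2 - 1/(w + 1) = 2 - 1/(1 + w))
C(Q, j) = Q + j + (1 - 2*Q)/(1 - Q) (C(Q, j) = (Q + j) + (1 + 2*(Q*(-1)))/(1 + Q*(-1)) = (Q + j) + (1 + 2*(-Q))/(1 - Q) = (Q + j) + (1 - 2*Q)/(1 - Q) = Q + j + (1 - 2*Q)/(1 - Q))
-67629*1/(12*C(22, N(3, -4))) = -67629*(1 - 1*22)/(12*(1 - 2*22 + (1 - 1*22)*(22 + 5))) = -67629*(1 - 22)/(12*(1 - 44 + (1 - 22)*27)) = -67629*(-7/(4*(1 - 44 - 21*27))) = -67629*(-7/(4*(1 - 44 - 567))) = -67629/(-1/21*(-610)*12) = -67629/((610/21)*12) = -67629/2440/7 = -67629*7/2440 = -473403/2440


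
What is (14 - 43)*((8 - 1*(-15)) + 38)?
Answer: -1769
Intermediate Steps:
(14 - 43)*((8 - 1*(-15)) + 38) = -29*((8 + 15) + 38) = -29*(23 + 38) = -29*61 = -1769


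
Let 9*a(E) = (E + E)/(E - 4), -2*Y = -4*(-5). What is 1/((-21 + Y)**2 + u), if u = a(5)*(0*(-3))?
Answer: 1/961 ≈ 0.0010406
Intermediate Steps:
Y = -10 (Y = -(-2)*(-5) = -1/2*20 = -10)
a(E) = 2*E/(9*(-4 + E)) (a(E) = ((E + E)/(E - 4))/9 = ((2*E)/(-4 + E))/9 = (2*E/(-4 + E))/9 = 2*E/(9*(-4 + E)))
u = 0 (u = ((2/9)*5/(-4 + 5))*(0*(-3)) = ((2/9)*5/1)*0 = ((2/9)*5*1)*0 = (10/9)*0 = 0)
1/((-21 + Y)**2 + u) = 1/((-21 - 10)**2 + 0) = 1/((-31)**2 + 0) = 1/(961 + 0) = 1/961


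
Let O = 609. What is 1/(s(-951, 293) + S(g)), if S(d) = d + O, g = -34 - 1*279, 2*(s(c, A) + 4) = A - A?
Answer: 1/292 ≈ 0.0034247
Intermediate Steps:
s(c, A) = -4 (s(c, A) = -4 + (A - A)/2 = -4 + (1/2)*0 = -4 + 0 = -4)
g = -313 (g = -34 - 279 = -313)
S(d) = 609 + d (S(d) = d + 609 = 609 + d)
1/(s(-951, 293) + S(g)) = 1/(-4 + (609 - 313)) = 1/(-4 + 296) = 1/292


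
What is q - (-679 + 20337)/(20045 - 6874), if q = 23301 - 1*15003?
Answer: 109273300/13171 ≈ 8296.5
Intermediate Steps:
q = 8298 (q = 23301 - 15003 = 8298)
q - (-679 + 20337)/(20045 - 6874) = 8298 - (-679 + 20337)/(20045 - 6874) = 8298 - 19658/13171 = 109273300/13171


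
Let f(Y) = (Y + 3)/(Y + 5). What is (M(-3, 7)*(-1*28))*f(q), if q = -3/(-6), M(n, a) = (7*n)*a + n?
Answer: 29400/11 ≈ 2672.7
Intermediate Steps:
M(n, a) = n + 7*a*n (M(n, a) = 7*a*n + n = n + 7*a*n)
q = 1/2 (q = -3*(-1/6) = 1/2 ≈ 0.50000)
f(Y) = (3 + Y)/(5 + Y)
(M(-3, 7)*(-1*28))*f(q) = ((-3*(1 + 7*7))*(-1*28))*((3 + 1/2)/(5 + 1/2)) = (-3*(1 + 49)*(-28))*((7/2)/(11/2)) = (-3*50*(-28))*((2/11)*(7/2)) = -150*(-28)*(7/11) = 4200*(7/11) = 29400/11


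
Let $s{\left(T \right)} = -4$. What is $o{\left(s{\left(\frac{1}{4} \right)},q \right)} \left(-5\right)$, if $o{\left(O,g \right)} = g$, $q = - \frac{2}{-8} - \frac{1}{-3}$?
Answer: $- \frac{35}{12} \approx -2.9167$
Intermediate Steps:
$q = \frac{7}{12}$ ($q = \left(-2\right) \left(- \frac{1}{8}\right) - - \frac{1}{3} = \frac{1}{4} + \frac{1}{3} = \frac{7}{12} \approx 0.58333$)
$o{\left(s{\left(\frac{1}{4} \right)},q \right)} \left(-5\right) = \frac{7}{12} \left(-5\right) = - \frac{35}{12}$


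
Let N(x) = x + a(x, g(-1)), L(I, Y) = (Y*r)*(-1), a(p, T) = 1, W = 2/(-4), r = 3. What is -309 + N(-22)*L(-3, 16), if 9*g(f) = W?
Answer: 699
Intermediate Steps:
W = -½ (W = 2*(-¼) = -½ ≈ -0.50000)
g(f) = -1/18 (g(f) = (⅑)*(-½) = -1/18)
L(I, Y) = -3*Y (L(I, Y) = (Y*3)*(-1) = (3*Y)*(-1) = -3*Y)
N(x) = 1 + x (N(x) = x + 1 = 1 + x)
-309 + N(-22)*L(-3, 16) = -309 + (1 - 22)*(-3*16) = -309 - 21*(-48) = -309 + 1008 = 699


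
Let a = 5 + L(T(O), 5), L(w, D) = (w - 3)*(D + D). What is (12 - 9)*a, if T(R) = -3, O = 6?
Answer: -165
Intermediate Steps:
L(w, D) = 2*D*(-3 + w) (L(w, D) = (-3 + w)*(2*D) = 2*D*(-3 + w))
a = -55 (a = 5 + 2*5*(-3 - 3) = 5 + 2*5*(-6) = 5 - 60 = -55)
(12 - 9)*a = (12 - 9)*(-55) = 3*(-55) = -165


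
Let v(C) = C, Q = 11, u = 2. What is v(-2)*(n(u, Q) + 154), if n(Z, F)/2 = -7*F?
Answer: 0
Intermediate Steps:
n(Z, F) = -14*F (n(Z, F) = 2*(-7*F) = -14*F)
v(-2)*(n(u, Q) + 154) = -2*(-14*11 + 154) = -2*(-154 + 154) = -2*0 = 0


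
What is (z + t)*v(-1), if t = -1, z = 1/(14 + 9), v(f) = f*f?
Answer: -22/23 ≈ -0.95652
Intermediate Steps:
v(f) = f**2
z = 1/23 ≈ 0.043478
(z + t)*v(-1) = (1/23 - 1)*(-1)**2 = -22/23*1 = -22/23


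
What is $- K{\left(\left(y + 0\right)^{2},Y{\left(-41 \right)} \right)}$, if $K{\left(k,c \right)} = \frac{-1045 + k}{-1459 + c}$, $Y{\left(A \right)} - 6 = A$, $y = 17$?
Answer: $- \frac{42}{83} \approx -0.50602$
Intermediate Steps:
$Y{\left(A \right)} = 6 + A$
$K{\left(k,c \right)} = \frac{-1045 + k}{-1459 + c}$
$- K{\left(\left(y + 0\right)^{2},Y{\left(-41 \right)} \right)} = - \frac{-1045 + \left(17 + 0\right)^{2}}{-1459 + \left(6 - 41\right)} = - \frac{-1045 + 17^{2}}{-1459 - 35} = - \frac{-1045 + 289}{-1494} = - \frac{\left(-1\right) \left(-756\right)}{1494} = \left(-1\right) \frac{42}{83} = - \frac{42}{83}$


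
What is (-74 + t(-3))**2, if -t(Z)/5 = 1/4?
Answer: 90601/16 ≈ 5662.6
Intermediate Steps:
t(Z) = -5/4
(-74 + t(-3))**2 = (-74 - 5/4)**2 = (-301/4)**2 = 90601/16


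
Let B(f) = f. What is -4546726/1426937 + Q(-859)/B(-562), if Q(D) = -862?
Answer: -662620159/400969297 ≈ -1.6525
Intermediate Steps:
-4546726/1426937 + Q(-859)/B(-562) = -4546726/1426937 - 862/(-562) = -4546726*1/1426937 - 862*(-1/562) = -4546726/1426937 + 431/281 = -662620159/400969297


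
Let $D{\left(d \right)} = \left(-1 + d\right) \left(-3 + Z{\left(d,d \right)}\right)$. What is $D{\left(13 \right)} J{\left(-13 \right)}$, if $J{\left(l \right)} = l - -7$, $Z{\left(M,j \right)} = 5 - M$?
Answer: $792$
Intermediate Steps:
$J{\left(l \right)} = 7 + l$ ($J{\left(l \right)} = l + 7 = 7 + l$)
$D{\left(d \right)} = \left(-1 + d\right) \left(2 - d\right)$ ($D{\left(d \right)} = \left(-1 + d\right) \left(-3 - \left(-5 + d\right)\right) = \left(-1 + d\right) \left(2 - d\right)$)
$D{\left(13 \right)} J{\left(-13 \right)} = \left(-2 - 13^{2} + 3 \cdot 13\right) \left(7 - 13\right) = \left(-2 - 169 + 39\right) \left(-6\right) = \left(-132\right) \left(-6\right) = 792$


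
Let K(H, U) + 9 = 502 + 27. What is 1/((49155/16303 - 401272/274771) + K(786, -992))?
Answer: 37643627/19633210671 ≈ 0.0019173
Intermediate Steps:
K(H, U) = 520 (K(H, U) = -9 + (502 + 27) = -9 + 529 = 520)
1/((49155/16303 - 401272/274771) + K(786, -992)) = 1/((49155/16303 - 401272/274771) + 520) = 1/(58524631/37643627 + 520) = 1/(19633210671/37643627) = 37643627/19633210671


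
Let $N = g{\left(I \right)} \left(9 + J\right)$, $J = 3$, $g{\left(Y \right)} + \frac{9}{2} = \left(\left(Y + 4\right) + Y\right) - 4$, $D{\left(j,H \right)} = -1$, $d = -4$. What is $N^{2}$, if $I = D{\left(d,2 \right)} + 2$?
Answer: $900$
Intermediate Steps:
$I = 1$ ($I = -1 + 2 = 1$)
$g{\left(Y \right)} = - \frac{9}{2} + 2 Y$ ($g{\left(Y \right)} = - \frac{9}{2} + \left(\left(\left(Y + 4\right) + Y\right) - 4\right) = - \frac{9}{2} + \left(\left(\left(4 + Y\right) + Y\right) - 4\right) = - \frac{9}{2} + \left(\left(4 + 2 Y\right) - 4\right) = - \frac{9}{2} + 2 Y$)
$N = -30$ ($N = \left(- \frac{9}{2} + 2 \cdot 1\right) \left(9 + 3\right) = \left(- \frac{9}{2} + 2\right) 12 = \left(- \frac{5}{2}\right) 12 = -30$)
$N^{2} = \left(-30\right)^{2} = 900$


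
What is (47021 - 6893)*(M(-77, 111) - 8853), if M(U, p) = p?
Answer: -350798976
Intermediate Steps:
(47021 - 6893)*(M(-77, 111) - 8853) = (47021 - 6893)*(111 - 8853) = 40128*(-8742) = -350798976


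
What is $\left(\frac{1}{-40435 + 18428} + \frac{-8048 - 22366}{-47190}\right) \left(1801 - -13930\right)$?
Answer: $\frac{1754724116758}{173085055} \approx 10138.0$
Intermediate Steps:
$\left(\frac{1}{-40435 + 18428} + \frac{-8048 - 22366}{-47190}\right) \left(1801 - -13930\right) = \left(\frac{1}{-22007} - - \frac{5069}{7865}\right) \left(1801 + \left(-8654 + 22584\right)\right) = \left(- \frac{1}{22007} + \frac{5069}{7865}\right) \left(1801 + 13930\right) = \frac{111545618}{173085055} \cdot 15731 = \frac{1754724116758}{173085055}$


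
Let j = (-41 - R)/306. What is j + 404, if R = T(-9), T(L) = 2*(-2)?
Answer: 123587/306 ≈ 403.88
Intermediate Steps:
T(L) = -4
R = -4
j = -37/306 (j = (-41 - 1*(-4))/306 = (-41 + 4)*(1/306) = -37*1/306 = -37/306 ≈ -0.12092)
j + 404 = -37/306 + 404 = 123587/306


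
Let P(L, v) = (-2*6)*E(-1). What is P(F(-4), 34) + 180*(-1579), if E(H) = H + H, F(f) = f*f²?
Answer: -284196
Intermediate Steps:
F(f) = f³
E(H) = 2*H
P(L, v) = 24 (P(L, v) = (-2*6)*(2*(-1)) = -12*(-2) = 24)
P(F(-4), 34) + 180*(-1579) = 24 + 180*(-1579) = 24 - 284220 = -284196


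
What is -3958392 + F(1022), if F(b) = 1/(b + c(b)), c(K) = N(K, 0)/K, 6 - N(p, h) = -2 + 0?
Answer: -2067254387921/522246 ≈ -3.9584e+6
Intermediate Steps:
N(p, h) = 8 (N(p, h) = 6 - (-2 + 0) = 6 - 1*(-2) = 6 + 2 = 8)
c(K) = 8/K
F(b) = 1/(b + 8/b)
-3958392 + F(1022) = -3958392 + 1022/(8 + 1022²) = -3958392 + 1022/(8 + 1044484) = -3958392 + 1022/1044492 = -3958392 + 1022*(1/1044492) = -3958392 + 511/522246 = -2067254387921/522246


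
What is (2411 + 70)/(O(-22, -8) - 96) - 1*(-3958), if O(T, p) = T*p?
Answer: 319121/80 ≈ 3989.0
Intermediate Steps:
(2411 + 70)/(O(-22, -8) - 96) - 1*(-3958) = (2411 + 70)/(-22*(-8) - 96) - 1*(-3958) = 2481/(176 - 96) + 3958 = 2481/80 + 3958 = 319121/80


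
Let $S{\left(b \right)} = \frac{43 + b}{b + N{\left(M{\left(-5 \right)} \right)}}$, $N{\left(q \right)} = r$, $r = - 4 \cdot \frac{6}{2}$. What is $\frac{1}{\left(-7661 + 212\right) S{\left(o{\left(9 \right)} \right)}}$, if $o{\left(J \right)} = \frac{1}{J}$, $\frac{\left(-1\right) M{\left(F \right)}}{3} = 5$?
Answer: $\frac{107}{2890212} \approx 3.7022 \cdot 10^{-5}$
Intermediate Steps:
$M{\left(F \right)} = -15$ ($M{\left(F \right)} = \left(-3\right) 5 = -15$)
$r = -12$ ($r = - 4 \cdot 6 \cdot \frac{1}{2} = \left(-4\right) 3 = -12$)
$N{\left(q \right)} = -12$
$S{\left(b \right)} = \frac{43 + b}{-12 + b}$ ($S{\left(b \right)} = \frac{43 + b}{b - 12} = \frac{43 + b}{-12 + b}$)
$\frac{1}{\left(-7661 + 212\right) S{\left(o{\left(9 \right)} \right)}} = \frac{1}{\left(-7661 + 212\right) \frac{43 + \frac{1}{9}}{-12 + \frac{1}{9}}} = \frac{1}{\left(-7449\right) \frac{43 + \frac{1}{9}}{-12 + \frac{1}{9}}} = - \frac{1}{7449 \frac{1}{- \frac{107}{9}} \cdot \frac{388}{9}} = - \frac{1}{7449 \left(\left(- \frac{9}{107}\right) \frac{388}{9}\right)} = - \frac{1}{7449 \left(- \frac{388}{107}\right)} = \left(- \frac{1}{7449}\right) \left(- \frac{107}{388}\right) = \frac{107}{2890212}$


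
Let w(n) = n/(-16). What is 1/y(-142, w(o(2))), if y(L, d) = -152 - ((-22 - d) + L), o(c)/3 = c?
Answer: 8/93 ≈ 0.086022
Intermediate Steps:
o(c) = 3*c
w(n) = -n/16 (w(n) = n*(-1/16) = -n/16)
y(L, d) = -130 + d - L (y(L, d) = -152 - (-22 + L - d) = -152 + (22 + d - L) = -130 + d - L)
1/y(-142, w(o(2))) = 1/(-130 - 3*2/16 - 1*(-142)) = 1/(-130 - 1/16*6 + 142) = 1/(-130 - 3/8 + 142) = 1/(93/8) = 8/93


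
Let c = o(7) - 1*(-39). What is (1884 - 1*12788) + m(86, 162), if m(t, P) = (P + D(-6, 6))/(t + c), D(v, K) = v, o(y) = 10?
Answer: -490628/45 ≈ -10903.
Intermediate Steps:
c = 49 (c = 10 - 1*(-39) = 10 + 39 = 49)
m(t, P) = (-6 + P)/(49 + t) (m(t, P) = (P - 6)/(t + 49) = (-6 + P)/(49 + t))
(1884 - 1*12788) + m(86, 162) = (1884 - 1*12788) + (-6 + 162)/(49 + 86) = (1884 - 12788) + 156/135 = -10904 + (1/135)*156 = -10904 + 52/45 = -490628/45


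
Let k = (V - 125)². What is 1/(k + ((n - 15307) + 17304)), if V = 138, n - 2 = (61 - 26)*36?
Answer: 1/3428 ≈ 0.00029172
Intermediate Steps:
n = 1262 (n = 2 + (61 - 26)*36 = 2 + 35*36 = 2 + 1260 = 1262)
k = 169 (k = (138 - 125)² = 13² = 169)
1/(k + ((n - 15307) + 17304)) = 1/(169 + ((1262 - 15307) + 17304)) = 1/(169 + (-14045 + 17304)) = 1/(169 + 3259) = 1/3428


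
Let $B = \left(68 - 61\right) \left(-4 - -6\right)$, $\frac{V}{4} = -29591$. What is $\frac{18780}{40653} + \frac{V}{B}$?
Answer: $- \frac{801931462}{94857} \approx -8454.1$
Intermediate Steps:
$V = -118364$ ($V = 4 \left(-29591\right) = -118364$)
$B = 14$ ($B = 7 \left(-4 + 6\right) = 7 \cdot 2 = 14$)
$\frac{18780}{40653} + \frac{V}{B} = \frac{18780}{40653} - \frac{118364}{14} = 18780 \cdot \frac{1}{40653} - \frac{59182}{7} = \frac{6260}{13551} - \frac{59182}{7} = - \frac{801931462}{94857}$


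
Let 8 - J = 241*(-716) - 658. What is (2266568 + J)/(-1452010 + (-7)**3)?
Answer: -2439790/1452353 ≈ -1.6799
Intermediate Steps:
J = 173222 (J = 8 - (241*(-716) - 658) = 8 - (-172556 - 658) = 8 - 1*(-173214) = 8 + 173214 = 173222)
(2266568 + J)/(-1452010 + (-7)**3) = (2266568 + 173222)/(-1452010 + (-7)**3) = 2439790/(-1452010 - 343) = 2439790/(-1452353) = 2439790*(-1/1452353) = -2439790/1452353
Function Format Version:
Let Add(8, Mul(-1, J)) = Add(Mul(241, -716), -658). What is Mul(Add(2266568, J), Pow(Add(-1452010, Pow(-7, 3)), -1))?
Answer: Rational(-2439790, 1452353) ≈ -1.6799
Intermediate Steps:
J = 173222 (J = Add(8, Mul(-1, Add(Mul(241, -716), -658))) = Add(8, Mul(-1, Add(-172556, -658))) = Add(8, Mul(-1, -173214)) = Add(8, 173214) = 173222)
Mul(Add(2266568, J), Pow(Add(-1452010, Pow(-7, 3)), -1)) = Mul(Add(2266568, 173222), Pow(Add(-1452010, Pow(-7, 3)), -1)) = Mul(2439790, Pow(Add(-1452010, -343), -1)) = Mul(2439790, Pow(-1452353, -1)) = Mul(2439790, Rational(-1, 1452353)) = Rational(-2439790, 1452353)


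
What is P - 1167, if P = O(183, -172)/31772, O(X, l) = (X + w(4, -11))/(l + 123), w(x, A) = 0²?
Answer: -1816818459/1556828 ≈ -1167.0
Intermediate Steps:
w(x, A) = 0
O(X, l) = X/(123 + l) (O(X, l) = (X + 0)/(l + 123) = X/(123 + l))
P = -183/1556828 (P = (183/(123 - 172))/31772 = (183/(-49))*(1/31772) = (183*(-1/49))*(1/31772) = -183/49*1/31772 = -183/1556828 ≈ -0.00011755)
P - 1167 = -183/1556828 - 1167 = -1816818459/1556828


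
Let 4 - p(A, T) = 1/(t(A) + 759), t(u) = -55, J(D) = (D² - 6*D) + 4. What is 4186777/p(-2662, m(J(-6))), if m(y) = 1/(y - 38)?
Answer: 2947491008/2815 ≈ 1.0471e+6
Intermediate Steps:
J(D) = 4 + D² - 6*D
m(y) = 1/(-38 + y)
p(A, T) = 2815/704 (p(A, T) = 4 - 1/(-55 + 759) = 4 - 1/704 = 2815/704)
4186777/p(-2662, m(J(-6))) = 4186777/(2815/704) = 4186777*(704/2815) = 2947491008/2815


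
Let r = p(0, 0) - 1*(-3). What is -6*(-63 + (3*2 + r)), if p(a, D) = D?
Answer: 324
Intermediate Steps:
r = 3 (r = 0 - 1*(-3) = 0 + 3 = 3)
-6*(-63 + (3*2 + r)) = -6*(-63 + (3*2 + 3)) = -6*(-63 + (6 + 3)) = -6*(-63 + 9) = -6*(-54) = 324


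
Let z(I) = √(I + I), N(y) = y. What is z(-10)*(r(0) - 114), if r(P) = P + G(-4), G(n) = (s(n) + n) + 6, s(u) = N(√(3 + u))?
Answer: 2*I*√5*(-112 + I) ≈ -4.4721 - 500.88*I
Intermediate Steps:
z(I) = √2*√I (z(I) = √(2*I) = √2*√I)
s(u) = √(3 + u)
G(n) = 6 + n + √(3 + n) (G(n) = (√(3 + n) + n) + 6 = (n + √(3 + n)) + 6 = 6 + n + √(3 + n))
r(P) = 2 + I + P (r(P) = P + (6 - 4 + √(3 - 4)) = P + (6 - 4 + √(-1)) = P + (6 - 4 + I) = P + (2 + I) = 2 + I + P)
z(-10)*(r(0) - 114) = (√2*√(-10))*((2 + I + 0) - 114) = (√2*(I*√10))*((2 + I) - 114) = (2*I*√5)*(-112 + I) = 2*I*√5*(-112 + I)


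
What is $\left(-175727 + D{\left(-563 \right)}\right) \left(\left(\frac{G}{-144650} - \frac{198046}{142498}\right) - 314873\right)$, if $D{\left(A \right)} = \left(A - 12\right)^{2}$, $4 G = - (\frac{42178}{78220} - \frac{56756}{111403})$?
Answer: $- \frac{4380211270457894939255053342693}{89807355689235481000} \approx -4.8773 \cdot 10^{10}$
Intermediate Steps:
$G = - \frac{129650707}{17427885320}$ ($G = \frac{\left(-1\right) \left(\frac{42178}{78220} - \frac{56756}{111403}\right)}{4} = \frac{\left(-1\right) \left(42178 \cdot \frac{1}{78220} - \frac{56756}{111403}\right)}{4} = \frac{\left(-1\right) \left(\frac{21089}{39110} - \frac{56756}{111403}\right)}{4} = \frac{\left(-1\right) \frac{129650707}{4356971330}}{4} = \frac{1}{4} \left(- \frac{129650707}{4356971330}\right) = - \frac{129650707}{17427885320} \approx -0.0074393$)
$D{\left(A \right)} = \left(-12 + A\right)^{2}$
$\left(-175727 + D{\left(-563 \right)}\right) \left(\left(\frac{G}{-144650} - \frac{198046}{142498}\right) - 314873\right) = \left(-175727 + \left(-12 - 563\right)^{2}\right) \left(\left(- \frac{129650707}{17427885320 \left(-144650\right)} - \frac{198046}{142498}\right) - 314873\right) = \left(-175727 + \left(-575\right)^{2}\right) \left(\left(\left(- \frac{129650707}{17427885320}\right) \left(- \frac{1}{144650}\right) - \frac{99023}{71249}\right) - 314873\right) = \left(-175727 + 330625\right) \left(\left(\frac{129650707}{2520943611538000} - \frac{99023}{71249}\right) - 314873\right) = 154898 \left(- \frac{249631390007844150957}{179614711378470962000} - 314873\right) = 154898 \left(- \frac{56556072647263295061976957}{179614711378470962000}\right) = - \frac{4380211270457894939255053342693}{89807355689235481000}$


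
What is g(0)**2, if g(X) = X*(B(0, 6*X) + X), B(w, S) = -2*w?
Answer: 0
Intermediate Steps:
g(X) = X**2 (g(X) = X*(-2*0 + X) = X*(0 + X) = X*X = X**2)
g(0)**2 = (0**2)**2 = 0**2 = 0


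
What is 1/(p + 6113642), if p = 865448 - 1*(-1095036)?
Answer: 1/8074126 ≈ 1.2385e-7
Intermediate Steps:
p = 1960484 (p = 865448 + 1095036 = 1960484)
1/(p + 6113642) = 1/(1960484 + 6113642) = 1/8074126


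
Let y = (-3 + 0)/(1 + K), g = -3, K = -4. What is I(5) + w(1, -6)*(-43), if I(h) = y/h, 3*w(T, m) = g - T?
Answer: 863/15 ≈ 57.533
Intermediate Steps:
w(T, m) = -1 - T/3 (w(T, m) = (-3 - T)/3 = -1 - T/3)
y = 1 (y = (-3 + 0)/(1 - 4) = -3/(-3) = -3*(-⅓) = 1)
I(h) = 1/h
I(5) + w(1, -6)*(-43) = 1/5 + (-1 - ⅓*1)*(-43) = ⅕ + (-1 - ⅓)*(-43) = ⅕ - 4/3*(-43) = ⅕ + 172/3 = 863/15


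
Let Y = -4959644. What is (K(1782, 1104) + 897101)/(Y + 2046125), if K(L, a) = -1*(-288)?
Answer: -897389/2913519 ≈ -0.30801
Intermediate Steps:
K(L, a) = 288
(K(1782, 1104) + 897101)/(Y + 2046125) = (288 + 897101)/(-4959644 + 2046125) = 897389/(-2913519) = 897389*(-1/2913519) = -897389/2913519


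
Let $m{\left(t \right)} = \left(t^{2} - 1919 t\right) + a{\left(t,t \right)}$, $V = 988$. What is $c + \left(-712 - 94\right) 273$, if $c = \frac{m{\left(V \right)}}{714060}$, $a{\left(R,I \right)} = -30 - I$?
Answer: $- \frac{78560627563}{357030} \approx -2.2004 \cdot 10^{5}$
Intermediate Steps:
$m{\left(t \right)} = -30 + t^{2} - 1920 t$ ($m{\left(t \right)} = \left(t^{2} - 1919 t\right) - \left(30 + t\right) = -30 + t^{2} - 1920 t$)
$c = - \frac{460423}{357030}$ ($c = \frac{-30 + 988^{2} - 1896960}{714060} = \left(-30 + 976144 - 1896960\right) \frac{1}{714060} = \left(-920846\right) \frac{1}{714060} = - \frac{460423}{357030} \approx -1.2896$)
$c + \left(-712 - 94\right) 273 = - \frac{460423}{357030} + \left(-712 - 94\right) 273 = - \frac{460423}{357030} - 220038 = - \frac{78560627563}{357030}$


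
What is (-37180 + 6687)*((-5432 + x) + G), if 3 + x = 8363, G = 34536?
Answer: -1142389752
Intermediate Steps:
x = 8360 (x = -3 + 8363 = 8360)
(-37180 + 6687)*((-5432 + x) + G) = (-37180 + 6687)*((-5432 + 8360) + 34536) = -30493*(2928 + 34536) = -30493*37464 = -1142389752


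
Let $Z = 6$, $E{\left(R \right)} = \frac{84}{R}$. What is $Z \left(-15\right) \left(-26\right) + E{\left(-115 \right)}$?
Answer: $\frac{269016}{115} \approx 2339.3$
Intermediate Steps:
$Z \left(-15\right) \left(-26\right) + E{\left(-115 \right)} = 6 \left(-15\right) \left(-26\right) + \frac{84}{-115} = \left(-90\right) \left(-26\right) + 84 \left(- \frac{1}{115}\right) = 2340 - \frac{84}{115} = \frac{269016}{115}$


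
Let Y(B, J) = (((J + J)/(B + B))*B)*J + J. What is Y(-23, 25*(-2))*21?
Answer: 51450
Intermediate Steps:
Y(B, J) = J + J² (Y(B, J) = (((2*J)/((2*B)))*B)*J + J = (((2*J)*(1/(2*B)))*B)*J + J = ((J/B)*B)*J + J = J*J + J = J² + J = J + J²)
Y(-23, 25*(-2))*21 = ((25*(-2))*(1 + 25*(-2)))*21 = -50*(1 - 50)*21 = -50*(-49)*21 = 2450*21 = 51450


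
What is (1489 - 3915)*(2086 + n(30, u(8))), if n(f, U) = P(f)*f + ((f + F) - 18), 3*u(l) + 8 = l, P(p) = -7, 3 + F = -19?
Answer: -4526916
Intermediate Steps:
F = -22 (F = -3 - 19 = -22)
u(l) = -8/3 + l/3
n(f, U) = -40 - 6*f (n(f, U) = -7*f + ((f - 22) - 18) = -7*f + ((-22 + f) - 18) = -7*f + (-40 + f) = -40 - 6*f)
(1489 - 3915)*(2086 + n(30, u(8))) = (1489 - 3915)*(2086 + (-40 - 6*30)) = -2426*(2086 + (-40 - 180)) = -2426*(2086 - 220) = -2426*1866 = -4526916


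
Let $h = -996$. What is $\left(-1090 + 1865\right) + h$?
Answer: $-221$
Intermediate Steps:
$\left(-1090 + 1865\right) + h = \left(-1090 + 1865\right) - 996 = 775 - 996 = -221$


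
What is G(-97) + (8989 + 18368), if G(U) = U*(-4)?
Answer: 27745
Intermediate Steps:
G(U) = -4*U
G(-97) + (8989 + 18368) = -4*(-97) + (8989 + 18368) = 388 + 27357 = 27745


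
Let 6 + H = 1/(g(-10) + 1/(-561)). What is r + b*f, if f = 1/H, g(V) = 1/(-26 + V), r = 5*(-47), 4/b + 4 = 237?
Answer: -216994463/923379 ≈ -235.00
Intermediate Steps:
b = 4/233 (b = 4/(-4 + 237) = 4/233 ≈ 0.017167)
r = -235
H = -7926/199 (H = -6 + 1/(1/(-26 - 10) + 1/(-561)) = -6 + 1/(1/(-36) - 1/561) = -6 + 1/(-1/36 - 1/561) = -6 + 1/(-199/6732) = -6 - 6732/199 = -7926/199 ≈ -39.829)
f = -199/7926 (f = 1/(-7926/199) = -199/7926 ≈ -0.025107)
r + b*f = -235 + (4/233)*(-199/7926) = -235 - 398/923379 = -216994463/923379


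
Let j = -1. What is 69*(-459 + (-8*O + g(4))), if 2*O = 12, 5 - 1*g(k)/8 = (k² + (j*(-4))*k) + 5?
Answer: -52647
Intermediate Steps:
g(k) = -32*k - 8*k² (g(k) = 40 - 8*((k² + (-1*(-4))*k) + 5) = 40 - 8*((k² + 4*k) + 5) = 40 - 8*(5 + k² + 4*k) = 40 + (-40 - 32*k - 8*k²) = -32*k - 8*k²)
O = 6 (O = (½)*12 = 6)
69*(-459 + (-8*O + g(4))) = 69*(-459 + (-8*6 - 8*4*(4 + 4))) = 69*(-459 + (-48 - 8*4*8)) = 69*(-459 + (-48 - 256)) = 69*(-459 - 304) = 69*(-763) = -52647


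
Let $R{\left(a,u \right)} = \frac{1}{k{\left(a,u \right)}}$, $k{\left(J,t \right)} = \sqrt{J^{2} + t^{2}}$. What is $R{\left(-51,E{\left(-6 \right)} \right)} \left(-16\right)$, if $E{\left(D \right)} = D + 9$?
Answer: $- \frac{8 \sqrt{290}}{435} \approx -0.31318$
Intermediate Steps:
$E{\left(D \right)} = 9 + D$
$R{\left(a,u \right)} = \frac{1}{\sqrt{a^{2} + u^{2}}}$
$R{\left(-51,E{\left(-6 \right)} \right)} \left(-16\right) = \frac{1}{\sqrt{\left(-51\right)^{2} + \left(9 - 6\right)^{2}}} \left(-16\right) = \frac{1}{\sqrt{2601 + 3^{2}}} \left(-16\right) = \frac{1}{\sqrt{2601 + 9}} \left(-16\right) = \frac{1}{\sqrt{2610}} \left(-16\right) = \frac{\sqrt{290}}{870} \left(-16\right) = - \frac{8 \sqrt{290}}{435}$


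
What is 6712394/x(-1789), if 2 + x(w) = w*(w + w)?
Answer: 3356197/3200520 ≈ 1.0486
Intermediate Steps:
x(w) = -2 + 2*w² (x(w) = -2 + w*(w + w) = -2 + w*(2*w) = -2 + 2*w²)
6712394/x(-1789) = 6712394/(-2 + 2*(-1789)²) = 6712394/(-2 + 2*3200521) = 6712394/(-2 + 6401042) = 6712394/6401040 = 6712394*(1/6401040) = 3356197/3200520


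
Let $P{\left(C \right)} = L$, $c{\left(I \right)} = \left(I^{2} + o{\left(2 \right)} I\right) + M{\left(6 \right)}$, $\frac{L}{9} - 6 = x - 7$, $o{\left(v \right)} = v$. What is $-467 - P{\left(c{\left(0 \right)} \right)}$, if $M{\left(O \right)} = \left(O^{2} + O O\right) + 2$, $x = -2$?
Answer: $-440$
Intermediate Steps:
$L = -27$ ($L = 54 + 9 \left(-2 - 7\right) = 54 + 9 \left(-9\right) = 54 - 81 = -27$)
$M{\left(O \right)} = 2 + 2 O^{2}$ ($M{\left(O \right)} = \left(O^{2} + O^{2}\right) + 2 = 2 O^{2} + 2 = 2 + 2 O^{2}$)
$c{\left(I \right)} = 74 + I^{2} + 2 I$ ($c{\left(I \right)} = \left(I^{2} + 2 I\right) + \left(2 + 2 \cdot 6^{2}\right) = \left(I^{2} + 2 I\right) + \left(2 + 2 \cdot 36\right) = \left(I^{2} + 2 I\right) + \left(2 + 72\right) = \left(I^{2} + 2 I\right) + 74 = 74 + I^{2} + 2 I$)
$P{\left(C \right)} = -27$
$-467 - P{\left(c{\left(0 \right)} \right)} = -467 - -27 = -467 + 27 = -440$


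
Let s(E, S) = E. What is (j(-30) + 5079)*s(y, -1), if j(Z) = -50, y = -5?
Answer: -25145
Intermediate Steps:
(j(-30) + 5079)*s(y, -1) = (-50 + 5079)*(-5) = 5029*(-5) = -25145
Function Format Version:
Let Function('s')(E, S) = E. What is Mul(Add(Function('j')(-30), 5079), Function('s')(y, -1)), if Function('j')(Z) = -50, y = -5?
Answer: -25145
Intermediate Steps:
Mul(Add(Function('j')(-30), 5079), Function('s')(y, -1)) = Mul(Add(-50, 5079), -5) = Mul(5029, -5) = -25145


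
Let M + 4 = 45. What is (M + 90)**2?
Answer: 17161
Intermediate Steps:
M = 41 (M = -4 + 45 = 41)
(M + 90)**2 = (41 + 90)**2 = 131**2 = 17161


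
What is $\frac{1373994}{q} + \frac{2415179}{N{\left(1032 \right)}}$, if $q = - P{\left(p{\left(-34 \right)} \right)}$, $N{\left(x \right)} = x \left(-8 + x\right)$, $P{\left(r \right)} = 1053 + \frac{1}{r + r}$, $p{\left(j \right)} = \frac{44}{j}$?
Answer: $- \frac{63775828205863}{48944209920} \approx -1303.0$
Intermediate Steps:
$P{\left(r \right)} = 1053 + \frac{1}{2 r}$
$q = - \frac{46315}{44}$ ($q = - (1053 + \frac{1}{2 \frac{44}{-34}}) = - (1053 + \frac{1}{2 \cdot 44 \left(- \frac{1}{34}\right)}) = - (1053 + \frac{1}{2 \left(- \frac{22}{17}\right)}) = - (1053 + \frac{1}{2} \left(- \frac{17}{22}\right)) = - (1053 - \frac{17}{44}) = \left(-1\right) \frac{46315}{44} = - \frac{46315}{44} \approx -1052.6$)
$\frac{1373994}{q} + \frac{2415179}{N{\left(1032 \right)}} = \frac{1373994}{- \frac{46315}{44}} + \frac{2415179}{1032 \left(-8 + 1032\right)} = 1373994 \left(- \frac{44}{46315}\right) + \frac{2415179}{1032 \cdot 1024} = - \frac{60455736}{46315} + \frac{2415179}{1056768} = - \frac{63775828205863}{48944209920}$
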